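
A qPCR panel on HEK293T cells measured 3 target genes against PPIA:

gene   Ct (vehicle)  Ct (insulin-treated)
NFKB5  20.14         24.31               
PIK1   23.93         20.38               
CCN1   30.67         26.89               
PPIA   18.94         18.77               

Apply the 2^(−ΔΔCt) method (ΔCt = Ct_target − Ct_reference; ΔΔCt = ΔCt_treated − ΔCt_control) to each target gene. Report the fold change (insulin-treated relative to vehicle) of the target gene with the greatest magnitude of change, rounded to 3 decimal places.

0.049

NFKB5: ΔΔCt = (24.31−18.77) − (20.14−18.94) = 5.54 − 1.20 = 4.34; fold change = 2^-4.34 = 0.049
PIK1: ΔΔCt = (20.38−18.77) − (23.93−18.94) = 1.61 − 4.99 = -3.38; fold change = 2^3.38 = 10.411
CCN1: ΔΔCt = (26.89−18.77) − (30.67−18.94) = 8.12 − 11.73 = -3.61; fold change = 2^3.61 = 12.210
NFKB5 has the largest |ΔΔCt| = 4.34.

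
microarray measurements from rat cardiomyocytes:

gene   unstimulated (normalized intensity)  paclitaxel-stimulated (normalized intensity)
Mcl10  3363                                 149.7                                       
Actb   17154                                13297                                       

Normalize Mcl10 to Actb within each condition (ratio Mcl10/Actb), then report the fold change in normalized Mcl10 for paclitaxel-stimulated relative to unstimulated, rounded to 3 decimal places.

0.057

Mcl10/Actb (unstimulated) = 3363 / 17154 = 0.19605
Mcl10/Actb (paclitaxel-stimulated) = 149.7 / 13297 = 0.011258
Fold change = 0.011258 / 0.19605 = 0.0574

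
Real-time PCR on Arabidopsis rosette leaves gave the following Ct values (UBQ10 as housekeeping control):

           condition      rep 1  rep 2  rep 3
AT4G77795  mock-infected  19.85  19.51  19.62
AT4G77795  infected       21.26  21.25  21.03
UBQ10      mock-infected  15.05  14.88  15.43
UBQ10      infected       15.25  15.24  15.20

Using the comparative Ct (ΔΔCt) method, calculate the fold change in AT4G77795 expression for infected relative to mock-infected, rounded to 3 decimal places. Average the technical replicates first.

0.376

Mean Ct: AT4G77795 mock-infected 19.660; AT4G77795 infected 21.180; UBQ10 mock-infected 15.120; UBQ10 infected 15.230
ΔCt(mock-infected) = 19.660 − 15.120 = 4.540
ΔCt(infected) = 21.180 − 15.230 = 5.950
ΔΔCt = 5.950 − 4.540 = 1.410
Fold change = 2^(−1.410) = 0.3763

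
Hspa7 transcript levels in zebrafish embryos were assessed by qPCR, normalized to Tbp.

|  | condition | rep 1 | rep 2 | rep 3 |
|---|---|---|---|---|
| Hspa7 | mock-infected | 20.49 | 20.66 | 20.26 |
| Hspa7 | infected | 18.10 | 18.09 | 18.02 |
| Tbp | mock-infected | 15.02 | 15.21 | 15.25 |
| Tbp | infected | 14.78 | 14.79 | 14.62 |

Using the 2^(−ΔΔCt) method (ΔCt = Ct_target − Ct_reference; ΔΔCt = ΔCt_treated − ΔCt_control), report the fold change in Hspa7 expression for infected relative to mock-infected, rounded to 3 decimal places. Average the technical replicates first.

3.918

Mean Ct: Hspa7 mock-infected 20.470; Hspa7 infected 18.070; Tbp mock-infected 15.160; Tbp infected 14.730
ΔCt(mock-infected) = 20.470 − 15.160 = 5.310
ΔCt(infected) = 18.070 − 14.730 = 3.340
ΔΔCt = 3.340 − 5.310 = -1.970
Fold change = 2^(−(-1.970)) = 2^1.970 = 3.9177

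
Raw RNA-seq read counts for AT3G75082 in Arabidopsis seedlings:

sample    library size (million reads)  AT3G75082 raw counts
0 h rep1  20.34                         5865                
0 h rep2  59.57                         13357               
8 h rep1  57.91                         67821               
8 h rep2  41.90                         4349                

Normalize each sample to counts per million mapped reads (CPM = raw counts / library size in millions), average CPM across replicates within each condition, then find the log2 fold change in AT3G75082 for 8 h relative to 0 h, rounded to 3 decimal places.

1.315

CPM(0 h rep1) = 5865 / 20.34 = 288.3481
CPM(0 h rep2) = 13357 / 59.57 = 224.2236
CPM(8 h rep1) = 67821 / 57.91 = 1171.1449
CPM(8 h rep2) = 4349 / 41.90 = 103.7947
mean CPM(0 h) = 256.2858; mean CPM(8 h) = 637.4698
Fold change = 637.4698 / 256.2858 = 2.48734
log2(2.48734) = 1.3146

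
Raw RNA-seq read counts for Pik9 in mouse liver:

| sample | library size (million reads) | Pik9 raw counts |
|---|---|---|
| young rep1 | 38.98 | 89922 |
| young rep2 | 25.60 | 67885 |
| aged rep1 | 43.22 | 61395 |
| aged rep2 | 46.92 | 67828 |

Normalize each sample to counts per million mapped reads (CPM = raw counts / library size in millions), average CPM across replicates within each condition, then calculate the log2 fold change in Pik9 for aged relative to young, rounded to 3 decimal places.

-0.791

CPM(young rep1) = 89922 / 38.98 = 2306.8753
CPM(young rep2) = 67885 / 25.60 = 2651.7578
CPM(aged rep1) = 61395 / 43.22 = 1420.5229
CPM(aged rep2) = 67828 / 46.92 = 1445.6095
mean CPM(young) = 2479.3166; mean CPM(aged) = 1433.0662
Fold change = 1433.0662 / 2479.3166 = 0.57801
log2(0.57801) = -0.7908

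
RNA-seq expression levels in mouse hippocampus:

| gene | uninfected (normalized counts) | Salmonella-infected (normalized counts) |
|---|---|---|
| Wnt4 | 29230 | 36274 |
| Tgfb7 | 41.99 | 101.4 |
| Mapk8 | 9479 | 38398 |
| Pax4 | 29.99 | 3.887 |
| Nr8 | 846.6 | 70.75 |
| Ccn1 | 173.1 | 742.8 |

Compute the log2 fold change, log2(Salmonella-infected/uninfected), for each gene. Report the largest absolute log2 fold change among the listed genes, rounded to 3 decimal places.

log2(36274/29230) = 0.311  (Wnt4)
log2(101.4/41.99) = 1.272  (Tgfb7)
log2(38398/9479) = 2.018  (Mapk8)
log2(3.887/29.99) = -2.948  (Pax4)
log2(70.75/846.6) = -3.581  (Nr8)
log2(742.8/173.1) = 2.101  (Ccn1)
The largest magnitude belongs to Nr8.

3.581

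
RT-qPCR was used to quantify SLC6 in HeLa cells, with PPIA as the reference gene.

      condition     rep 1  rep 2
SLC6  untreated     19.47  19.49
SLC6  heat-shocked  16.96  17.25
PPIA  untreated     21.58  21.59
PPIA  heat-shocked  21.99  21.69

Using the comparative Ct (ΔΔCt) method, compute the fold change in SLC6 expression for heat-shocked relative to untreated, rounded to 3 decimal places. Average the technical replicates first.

Mean Ct: SLC6 untreated 19.480; SLC6 heat-shocked 17.105; PPIA untreated 21.585; PPIA heat-shocked 21.840
ΔCt(untreated) = 19.480 − 21.585 = -2.105
ΔCt(heat-shocked) = 17.105 − 21.840 = -4.735
ΔΔCt = -4.735 − (-2.105) = -2.630
Fold change = 2^(−(-2.630)) = 2^2.630 = 6.1903

6.190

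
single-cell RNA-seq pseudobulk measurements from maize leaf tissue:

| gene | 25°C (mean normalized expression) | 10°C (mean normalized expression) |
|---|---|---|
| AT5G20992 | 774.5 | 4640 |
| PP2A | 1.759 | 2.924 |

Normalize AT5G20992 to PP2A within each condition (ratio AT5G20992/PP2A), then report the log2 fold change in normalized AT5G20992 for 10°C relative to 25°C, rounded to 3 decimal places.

AT5G20992/PP2A (25°C) = 774.5 / 1.759 = 440.31
AT5G20992/PP2A (10°C) = 4640 / 2.924 = 1586.9
Fold change = 1586.9 / 440.31 = 3.6040
log2(3.6040) = 1.8496

1.850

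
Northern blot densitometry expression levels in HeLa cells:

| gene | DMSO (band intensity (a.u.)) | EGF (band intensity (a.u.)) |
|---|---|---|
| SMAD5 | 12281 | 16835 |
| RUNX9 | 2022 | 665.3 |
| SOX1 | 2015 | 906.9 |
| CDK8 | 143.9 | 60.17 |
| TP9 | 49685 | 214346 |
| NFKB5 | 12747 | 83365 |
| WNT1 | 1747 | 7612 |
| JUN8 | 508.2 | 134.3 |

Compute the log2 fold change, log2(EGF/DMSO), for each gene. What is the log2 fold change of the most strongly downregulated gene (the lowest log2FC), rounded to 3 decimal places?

log2(16835/12281) = 0.455  (SMAD5)
log2(665.3/2022) = -1.604  (RUNX9)
log2(906.9/2015) = -1.152  (SOX1)
log2(60.17/143.9) = -1.258  (CDK8)
log2(214346/49685) = 2.109  (TP9)
log2(83365/12747) = 2.709  (NFKB5)
log2(7612/1747) = 2.123  (WNT1)
log2(134.3/508.2) = -1.920  (JUN8)
JUN8 is most strongly downregulated.

-1.920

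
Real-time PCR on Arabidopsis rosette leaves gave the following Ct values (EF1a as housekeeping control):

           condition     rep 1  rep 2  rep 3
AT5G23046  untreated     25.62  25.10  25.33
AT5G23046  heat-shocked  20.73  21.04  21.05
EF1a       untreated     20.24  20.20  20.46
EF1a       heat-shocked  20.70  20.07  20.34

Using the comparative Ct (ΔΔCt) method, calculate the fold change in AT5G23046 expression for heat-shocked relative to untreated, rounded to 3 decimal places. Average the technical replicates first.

Mean Ct: AT5G23046 untreated 25.350; AT5G23046 heat-shocked 20.940; EF1a untreated 20.300; EF1a heat-shocked 20.370
ΔCt(untreated) = 25.350 − 20.300 = 5.050
ΔCt(heat-shocked) = 20.940 − 20.370 = 0.570
ΔΔCt = 0.570 − 5.050 = -4.480
Fold change = 2^(−(-4.480)) = 2^4.480 = 22.3159

22.316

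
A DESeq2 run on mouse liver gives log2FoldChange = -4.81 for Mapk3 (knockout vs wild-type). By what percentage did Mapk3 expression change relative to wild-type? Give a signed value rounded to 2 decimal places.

-96.44%

Fold change = 2^(-4.81) = 0.0356
Percent change = (FC − 1) × 100% = (0.0356 − 1) × 100 = -96.44%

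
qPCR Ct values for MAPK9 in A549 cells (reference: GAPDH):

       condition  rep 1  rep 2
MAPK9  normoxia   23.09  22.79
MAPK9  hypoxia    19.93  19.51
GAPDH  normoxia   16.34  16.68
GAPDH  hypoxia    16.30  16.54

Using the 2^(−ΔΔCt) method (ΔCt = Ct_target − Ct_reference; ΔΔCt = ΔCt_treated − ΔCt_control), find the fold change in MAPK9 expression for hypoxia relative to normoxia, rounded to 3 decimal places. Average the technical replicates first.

Mean Ct: MAPK9 normoxia 22.940; MAPK9 hypoxia 19.720; GAPDH normoxia 16.510; GAPDH hypoxia 16.420
ΔCt(normoxia) = 22.940 − 16.510 = 6.430
ΔCt(hypoxia) = 19.720 − 16.420 = 3.300
ΔΔCt = 3.300 − 6.430 = -3.130
Fold change = 2^(−(-3.130)) = 2^3.130 = 8.7543

8.754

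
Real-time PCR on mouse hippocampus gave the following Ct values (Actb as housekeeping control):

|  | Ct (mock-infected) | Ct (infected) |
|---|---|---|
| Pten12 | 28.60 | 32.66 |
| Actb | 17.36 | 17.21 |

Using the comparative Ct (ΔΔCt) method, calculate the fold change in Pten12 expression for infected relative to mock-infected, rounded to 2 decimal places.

0.05

ΔCt(mock-infected) = 28.600 − 17.360 = 11.240
ΔCt(infected) = 32.660 − 17.210 = 15.450
ΔΔCt = 15.450 − 11.240 = 4.210
Fold change = 2^(−4.210) = 0.054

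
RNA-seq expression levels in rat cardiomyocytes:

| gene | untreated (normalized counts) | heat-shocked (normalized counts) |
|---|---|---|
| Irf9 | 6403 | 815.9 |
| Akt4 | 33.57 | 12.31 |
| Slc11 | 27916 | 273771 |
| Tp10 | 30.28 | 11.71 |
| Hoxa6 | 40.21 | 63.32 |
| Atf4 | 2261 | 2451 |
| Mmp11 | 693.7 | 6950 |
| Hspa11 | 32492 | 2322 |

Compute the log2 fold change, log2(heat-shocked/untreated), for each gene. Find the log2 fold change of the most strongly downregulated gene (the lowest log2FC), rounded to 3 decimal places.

-3.807

log2(815.9/6403) = -2.972  (Irf9)
log2(12.31/33.57) = -1.447  (Akt4)
log2(273771/27916) = 3.294  (Slc11)
log2(11.71/30.28) = -1.371  (Tp10)
log2(63.32/40.21) = 0.655  (Hoxa6)
log2(2451/2261) = 0.116  (Atf4)
log2(6950/693.7) = 3.325  (Mmp11)
log2(2322/32492) = -3.807  (Hspa11)
Hspa11 is most strongly downregulated.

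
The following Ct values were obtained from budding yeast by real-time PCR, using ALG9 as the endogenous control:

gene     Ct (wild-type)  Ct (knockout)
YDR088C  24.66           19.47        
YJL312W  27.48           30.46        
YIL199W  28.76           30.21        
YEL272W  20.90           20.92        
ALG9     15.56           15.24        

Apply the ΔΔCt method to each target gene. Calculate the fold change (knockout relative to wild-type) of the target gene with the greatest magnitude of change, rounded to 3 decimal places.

29.243

YDR088C: ΔΔCt = (19.47−15.24) − (24.66−15.56) = 4.23 − 9.10 = -4.87; fold change = 2^4.87 = 29.243
YJL312W: ΔΔCt = (30.46−15.24) − (27.48−15.56) = 15.22 − 11.92 = 3.30; fold change = 2^-3.30 = 0.102
YIL199W: ΔΔCt = (30.21−15.24) − (28.76−15.56) = 14.97 − 13.20 = 1.77; fold change = 2^-1.77 = 0.293
YEL272W: ΔΔCt = (20.92−15.24) − (20.90−15.56) = 5.68 − 5.34 = 0.34; fold change = 2^-0.34 = 0.790
YDR088C has the largest |ΔΔCt| = 4.87.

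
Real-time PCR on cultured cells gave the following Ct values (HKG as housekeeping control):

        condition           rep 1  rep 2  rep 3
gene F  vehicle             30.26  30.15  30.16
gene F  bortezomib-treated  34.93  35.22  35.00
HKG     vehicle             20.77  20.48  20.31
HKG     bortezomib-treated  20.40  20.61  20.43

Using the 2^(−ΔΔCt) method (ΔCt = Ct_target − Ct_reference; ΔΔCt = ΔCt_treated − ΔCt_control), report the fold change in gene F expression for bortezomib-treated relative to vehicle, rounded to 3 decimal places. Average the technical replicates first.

0.033

Mean Ct: gene F vehicle 30.190; gene F bortezomib-treated 35.050; HKG vehicle 20.520; HKG bortezomib-treated 20.480
ΔCt(vehicle) = 30.190 − 20.520 = 9.670
ΔCt(bortezomib-treated) = 35.050 − 20.480 = 14.570
ΔΔCt = 14.570 − 9.670 = 4.900
Fold change = 2^(−4.900) = 0.0335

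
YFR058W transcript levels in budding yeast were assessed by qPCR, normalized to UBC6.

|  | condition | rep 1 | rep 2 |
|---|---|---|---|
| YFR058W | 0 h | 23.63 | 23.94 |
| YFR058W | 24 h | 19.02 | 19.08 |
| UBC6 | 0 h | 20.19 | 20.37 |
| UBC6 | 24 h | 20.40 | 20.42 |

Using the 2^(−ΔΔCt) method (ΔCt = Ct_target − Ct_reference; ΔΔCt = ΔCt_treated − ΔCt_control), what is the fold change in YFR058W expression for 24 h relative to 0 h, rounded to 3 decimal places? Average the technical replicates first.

29.141

Mean Ct: YFR058W 0 h 23.785; YFR058W 24 h 19.050; UBC6 0 h 20.280; UBC6 24 h 20.410
ΔCt(0 h) = 23.785 − 20.280 = 3.505
ΔCt(24 h) = 19.050 − 20.410 = -1.360
ΔΔCt = -1.360 − 3.505 = -4.865
Fold change = 2^(−(-4.865)) = 2^4.865 = 29.1414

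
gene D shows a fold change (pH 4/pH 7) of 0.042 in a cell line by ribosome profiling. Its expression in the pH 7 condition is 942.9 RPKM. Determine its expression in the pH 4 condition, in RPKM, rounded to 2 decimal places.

39.60

pH 4 expression = 942.9 × 0.042 = 39.60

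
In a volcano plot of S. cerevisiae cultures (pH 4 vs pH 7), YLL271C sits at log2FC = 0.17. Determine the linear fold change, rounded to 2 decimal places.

1.13

Fold change = 2^(0.17) = 1.125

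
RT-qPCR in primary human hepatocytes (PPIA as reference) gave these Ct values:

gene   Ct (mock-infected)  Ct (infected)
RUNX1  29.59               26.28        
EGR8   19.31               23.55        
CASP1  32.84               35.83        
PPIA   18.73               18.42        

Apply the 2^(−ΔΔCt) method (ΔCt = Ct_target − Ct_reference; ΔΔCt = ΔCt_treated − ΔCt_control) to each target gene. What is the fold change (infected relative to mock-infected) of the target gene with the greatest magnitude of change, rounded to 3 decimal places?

RUNX1: ΔΔCt = (26.28−18.42) − (29.59−18.73) = 7.86 − 10.86 = -3.00; fold change = 2^3.00 = 8.000
EGR8: ΔΔCt = (23.55−18.42) − (19.31−18.73) = 5.13 − 0.58 = 4.55; fold change = 2^-4.55 = 0.043
CASP1: ΔΔCt = (35.83−18.42) − (32.84−18.73) = 17.41 − 14.11 = 3.30; fold change = 2^-3.30 = 0.102
EGR8 has the largest |ΔΔCt| = 4.55.

0.043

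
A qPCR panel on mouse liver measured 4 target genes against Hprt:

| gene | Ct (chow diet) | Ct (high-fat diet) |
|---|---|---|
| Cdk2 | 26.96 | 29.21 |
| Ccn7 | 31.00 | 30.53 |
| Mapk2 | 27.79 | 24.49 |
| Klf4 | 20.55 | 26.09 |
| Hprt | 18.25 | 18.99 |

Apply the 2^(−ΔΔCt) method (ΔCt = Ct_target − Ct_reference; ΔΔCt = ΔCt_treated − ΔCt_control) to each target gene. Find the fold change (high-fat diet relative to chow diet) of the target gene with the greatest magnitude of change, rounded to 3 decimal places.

0.036

Cdk2: ΔΔCt = (29.21−18.99) − (26.96−18.25) = 10.22 − 8.71 = 1.51; fold change = 2^-1.51 = 0.351
Ccn7: ΔΔCt = (30.53−18.99) − (31.00−18.25) = 11.54 − 12.75 = -1.21; fold change = 2^1.21 = 2.313
Mapk2: ΔΔCt = (24.49−18.99) − (27.79−18.25) = 5.50 − 9.54 = -4.04; fold change = 2^4.04 = 16.450
Klf4: ΔΔCt = (26.09−18.99) − (20.55−18.25) = 7.10 − 2.30 = 4.80; fold change = 2^-4.80 = 0.036
Klf4 has the largest |ΔΔCt| = 4.80.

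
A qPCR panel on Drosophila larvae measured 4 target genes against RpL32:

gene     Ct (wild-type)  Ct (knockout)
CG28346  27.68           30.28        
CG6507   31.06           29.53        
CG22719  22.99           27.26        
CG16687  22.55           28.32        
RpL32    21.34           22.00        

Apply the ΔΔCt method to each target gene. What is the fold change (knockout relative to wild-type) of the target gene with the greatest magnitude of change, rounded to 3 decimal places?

0.029

CG28346: ΔΔCt = (30.28−22.00) − (27.68−21.34) = 8.28 − 6.34 = 1.94; fold change = 2^-1.94 = 0.261
CG6507: ΔΔCt = (29.53−22.00) − (31.06−21.34) = 7.53 − 9.72 = -2.19; fold change = 2^2.19 = 4.563
CG22719: ΔΔCt = (27.26−22.00) − (22.99−21.34) = 5.26 − 1.65 = 3.61; fold change = 2^-3.61 = 0.082
CG16687: ΔΔCt = (28.32−22.00) − (22.55−21.34) = 6.32 − 1.21 = 5.11; fold change = 2^-5.11 = 0.029
CG16687 has the largest |ΔΔCt| = 5.11.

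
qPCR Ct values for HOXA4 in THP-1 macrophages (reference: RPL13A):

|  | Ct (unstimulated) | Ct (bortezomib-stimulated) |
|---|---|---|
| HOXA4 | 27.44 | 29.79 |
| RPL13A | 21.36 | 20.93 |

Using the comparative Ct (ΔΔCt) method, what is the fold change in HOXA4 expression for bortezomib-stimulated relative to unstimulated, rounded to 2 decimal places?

0.15

ΔCt(unstimulated) = 27.440 − 21.360 = 6.080
ΔCt(bortezomib-stimulated) = 29.790 − 20.930 = 8.860
ΔΔCt = 8.860 − 6.080 = 2.780
Fold change = 2^(−2.780) = 0.146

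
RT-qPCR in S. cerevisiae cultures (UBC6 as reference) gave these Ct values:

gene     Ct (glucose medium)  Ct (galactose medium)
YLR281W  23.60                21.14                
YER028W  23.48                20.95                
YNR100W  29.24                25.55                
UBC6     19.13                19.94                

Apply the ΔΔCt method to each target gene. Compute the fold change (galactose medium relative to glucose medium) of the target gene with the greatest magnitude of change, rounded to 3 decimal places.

22.627

YLR281W: ΔΔCt = (21.14−19.94) − (23.60−19.13) = 1.20 − 4.47 = -3.27; fold change = 2^3.27 = 9.646
YER028W: ΔΔCt = (20.95−19.94) − (23.48−19.13) = 1.01 − 4.35 = -3.34; fold change = 2^3.34 = 10.126
YNR100W: ΔΔCt = (25.55−19.94) − (29.24−19.13) = 5.61 − 10.11 = -4.50; fold change = 2^4.50 = 22.627
YNR100W has the largest |ΔΔCt| = 4.50.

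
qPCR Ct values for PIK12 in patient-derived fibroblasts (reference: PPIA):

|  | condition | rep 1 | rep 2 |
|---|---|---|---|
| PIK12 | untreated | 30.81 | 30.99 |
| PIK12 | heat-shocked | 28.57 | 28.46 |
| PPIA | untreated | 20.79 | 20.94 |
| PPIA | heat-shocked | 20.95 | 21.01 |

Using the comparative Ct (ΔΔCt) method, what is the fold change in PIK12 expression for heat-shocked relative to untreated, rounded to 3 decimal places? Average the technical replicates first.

Mean Ct: PIK12 untreated 30.900; PIK12 heat-shocked 28.515; PPIA untreated 20.865; PPIA heat-shocked 20.980
ΔCt(untreated) = 30.900 − 20.865 = 10.035
ΔCt(heat-shocked) = 28.515 − 20.980 = 7.535
ΔΔCt = 7.535 − 10.035 = -2.500
Fold change = 2^(−(-2.500)) = 2^2.500 = 5.6569

5.657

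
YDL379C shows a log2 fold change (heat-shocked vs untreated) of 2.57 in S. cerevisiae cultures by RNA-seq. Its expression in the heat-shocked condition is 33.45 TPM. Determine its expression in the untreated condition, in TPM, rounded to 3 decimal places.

Fold change = 2^(2.57) = 5.9381
untreated expression = 33.45 / 5.9381 = 5.633

5.633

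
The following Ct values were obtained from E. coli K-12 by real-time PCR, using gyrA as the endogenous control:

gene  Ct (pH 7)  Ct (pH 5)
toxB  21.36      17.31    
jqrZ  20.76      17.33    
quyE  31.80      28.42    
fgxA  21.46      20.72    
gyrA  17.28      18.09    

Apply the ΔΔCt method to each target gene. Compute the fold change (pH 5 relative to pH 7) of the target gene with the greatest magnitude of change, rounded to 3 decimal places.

29.041

toxB: ΔΔCt = (17.31−18.09) − (21.36−17.28) = -0.78 − 4.08 = -4.86; fold change = 2^4.86 = 29.041
jqrZ: ΔΔCt = (17.33−18.09) − (20.76−17.28) = -0.76 − 3.48 = -4.24; fold change = 2^4.24 = 18.896
quyE: ΔΔCt = (28.42−18.09) − (31.80−17.28) = 10.33 − 14.52 = -4.19; fold change = 2^4.19 = 18.252
fgxA: ΔΔCt = (20.72−18.09) − (21.46−17.28) = 2.63 − 4.18 = -1.55; fold change = 2^1.55 = 2.928
toxB has the largest |ΔΔCt| = 4.86.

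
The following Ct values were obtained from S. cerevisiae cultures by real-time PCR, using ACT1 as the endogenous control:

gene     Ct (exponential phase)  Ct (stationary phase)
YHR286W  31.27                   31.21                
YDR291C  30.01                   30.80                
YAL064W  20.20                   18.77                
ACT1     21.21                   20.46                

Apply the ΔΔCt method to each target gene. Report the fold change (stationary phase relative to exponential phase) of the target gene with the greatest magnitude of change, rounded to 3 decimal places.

YHR286W: ΔΔCt = (31.21−20.46) − (31.27−21.21) = 10.75 − 10.06 = 0.69; fold change = 2^-0.69 = 0.620
YDR291C: ΔΔCt = (30.80−20.46) − (30.01−21.21) = 10.34 − 8.80 = 1.54; fold change = 2^-1.54 = 0.344
YAL064W: ΔΔCt = (18.77−20.46) − (20.20−21.21) = -1.69 − (-1.01) = -0.68; fold change = 2^0.68 = 1.602
YDR291C has the largest |ΔΔCt| = 1.54.

0.344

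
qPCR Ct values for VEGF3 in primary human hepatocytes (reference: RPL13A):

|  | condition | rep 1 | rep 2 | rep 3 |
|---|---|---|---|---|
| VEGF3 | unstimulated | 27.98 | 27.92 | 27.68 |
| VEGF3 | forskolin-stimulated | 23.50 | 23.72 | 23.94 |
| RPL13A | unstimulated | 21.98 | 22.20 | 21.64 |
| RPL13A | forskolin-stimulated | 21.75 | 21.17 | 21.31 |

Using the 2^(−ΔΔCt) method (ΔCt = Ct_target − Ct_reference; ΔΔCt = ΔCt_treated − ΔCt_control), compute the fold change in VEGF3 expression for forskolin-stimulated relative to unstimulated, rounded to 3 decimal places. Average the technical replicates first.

Mean Ct: VEGF3 unstimulated 27.860; VEGF3 forskolin-stimulated 23.720; RPL13A unstimulated 21.940; RPL13A forskolin-stimulated 21.410
ΔCt(unstimulated) = 27.860 − 21.940 = 5.920
ΔCt(forskolin-stimulated) = 23.720 − 21.410 = 2.310
ΔΔCt = 2.310 − 5.920 = -3.610
Fold change = 2^(−(-3.610)) = 2^3.610 = 12.2101

12.210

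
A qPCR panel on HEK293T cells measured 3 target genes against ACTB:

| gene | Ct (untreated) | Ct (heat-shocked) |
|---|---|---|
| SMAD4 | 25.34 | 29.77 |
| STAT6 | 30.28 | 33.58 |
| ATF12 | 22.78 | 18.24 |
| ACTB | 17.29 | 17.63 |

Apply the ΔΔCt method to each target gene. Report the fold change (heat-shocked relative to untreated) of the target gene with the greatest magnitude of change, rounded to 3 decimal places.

29.446

SMAD4: ΔΔCt = (29.77−17.63) − (25.34−17.29) = 12.14 − 8.05 = 4.09; fold change = 2^-4.09 = 0.059
STAT6: ΔΔCt = (33.58−17.63) − (30.28−17.29) = 15.95 − 12.99 = 2.96; fold change = 2^-2.96 = 0.129
ATF12: ΔΔCt = (18.24−17.63) − (22.78−17.29) = 0.61 − 5.49 = -4.88; fold change = 2^4.88 = 29.446
ATF12 has the largest |ΔΔCt| = 4.88.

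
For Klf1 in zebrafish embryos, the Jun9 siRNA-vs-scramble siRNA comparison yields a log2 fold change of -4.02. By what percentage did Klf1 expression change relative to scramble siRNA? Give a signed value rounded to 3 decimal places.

Fold change = 2^(-4.02) = 0.0616
Percent change = (FC − 1) × 100% = (0.0616 − 1) × 100 = -93.836%

-93.836%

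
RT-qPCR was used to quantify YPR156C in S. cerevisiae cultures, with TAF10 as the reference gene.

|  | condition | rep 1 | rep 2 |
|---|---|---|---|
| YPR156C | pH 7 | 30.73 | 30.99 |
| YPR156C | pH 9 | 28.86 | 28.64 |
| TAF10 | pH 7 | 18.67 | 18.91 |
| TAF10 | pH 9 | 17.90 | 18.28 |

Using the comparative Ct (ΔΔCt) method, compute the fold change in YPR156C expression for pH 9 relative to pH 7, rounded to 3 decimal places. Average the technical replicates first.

Mean Ct: YPR156C pH 7 30.860; YPR156C pH 9 28.750; TAF10 pH 7 18.790; TAF10 pH 9 18.090
ΔCt(pH 7) = 30.860 − 18.790 = 12.070
ΔCt(pH 9) = 28.750 − 18.090 = 10.660
ΔΔCt = 10.660 − 12.070 = -1.410
Fold change = 2^(−(-1.410)) = 2^1.410 = 2.6574

2.657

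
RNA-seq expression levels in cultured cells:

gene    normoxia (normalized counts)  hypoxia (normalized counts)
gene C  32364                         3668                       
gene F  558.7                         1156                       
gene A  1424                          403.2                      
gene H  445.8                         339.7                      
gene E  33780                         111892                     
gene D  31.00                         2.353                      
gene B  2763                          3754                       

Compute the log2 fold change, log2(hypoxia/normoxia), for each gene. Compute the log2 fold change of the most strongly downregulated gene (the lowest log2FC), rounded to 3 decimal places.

log2(3668/32364) = -3.141  (gene C)
log2(1156/558.7) = 1.049  (gene F)
log2(403.2/1424) = -1.820  (gene A)
log2(339.7/445.8) = -0.392  (gene H)
log2(111892/33780) = 1.728  (gene E)
log2(2.353/31.00) = -3.720  (gene D)
log2(3754/2763) = 0.442  (gene B)
gene D is most strongly downregulated.

-3.720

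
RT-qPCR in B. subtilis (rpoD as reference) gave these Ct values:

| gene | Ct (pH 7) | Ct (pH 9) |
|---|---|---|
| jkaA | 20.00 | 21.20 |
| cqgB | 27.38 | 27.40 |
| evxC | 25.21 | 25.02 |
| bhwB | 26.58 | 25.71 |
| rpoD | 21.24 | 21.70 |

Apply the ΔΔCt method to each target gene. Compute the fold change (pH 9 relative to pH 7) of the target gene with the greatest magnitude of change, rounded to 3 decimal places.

2.514

jkaA: ΔΔCt = (21.20−21.70) − (20.00−21.24) = -0.50 − (-1.24) = 0.74; fold change = 2^-0.74 = 0.599
cqgB: ΔΔCt = (27.40−21.70) − (27.38−21.24) = 5.70 − 6.14 = -0.44; fold change = 2^0.44 = 1.357
evxC: ΔΔCt = (25.02−21.70) − (25.21−21.24) = 3.32 − 3.97 = -0.65; fold change = 2^0.65 = 1.569
bhwB: ΔΔCt = (25.71−21.70) − (26.58−21.24) = 4.01 − 5.34 = -1.33; fold change = 2^1.33 = 2.514
bhwB has the largest |ΔΔCt| = 1.33.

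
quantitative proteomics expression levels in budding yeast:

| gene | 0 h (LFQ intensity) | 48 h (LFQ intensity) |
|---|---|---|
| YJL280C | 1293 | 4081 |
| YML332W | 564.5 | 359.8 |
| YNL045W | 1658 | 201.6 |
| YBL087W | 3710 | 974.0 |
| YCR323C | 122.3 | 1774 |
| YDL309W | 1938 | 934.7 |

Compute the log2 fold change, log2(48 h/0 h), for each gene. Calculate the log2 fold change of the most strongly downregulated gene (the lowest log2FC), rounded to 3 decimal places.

log2(4081/1293) = 1.658  (YJL280C)
log2(359.8/564.5) = -0.650  (YML332W)
log2(201.6/1658) = -3.040  (YNL045W)
log2(974.0/3710) = -1.929  (YBL087W)
log2(1774/122.3) = 3.859  (YCR323C)
log2(934.7/1938) = -1.052  (YDL309W)
YNL045W is most strongly downregulated.

-3.040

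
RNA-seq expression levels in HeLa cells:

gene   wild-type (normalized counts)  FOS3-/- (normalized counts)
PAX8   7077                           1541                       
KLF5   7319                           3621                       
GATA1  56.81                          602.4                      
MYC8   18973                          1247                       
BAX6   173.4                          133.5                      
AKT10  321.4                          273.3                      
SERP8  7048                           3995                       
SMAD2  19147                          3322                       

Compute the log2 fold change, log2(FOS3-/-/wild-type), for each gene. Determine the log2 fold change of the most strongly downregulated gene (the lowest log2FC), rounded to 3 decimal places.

log2(1541/7077) = -2.199  (PAX8)
log2(3621/7319) = -1.015  (KLF5)
log2(602.4/56.81) = 3.407  (GATA1)
log2(1247/18973) = -3.927  (MYC8)
log2(133.5/173.4) = -0.377  (BAX6)
log2(273.3/321.4) = -0.234  (AKT10)
log2(3995/7048) = -0.819  (SERP8)
log2(3322/19147) = -2.527  (SMAD2)
MYC8 is most strongly downregulated.

-3.927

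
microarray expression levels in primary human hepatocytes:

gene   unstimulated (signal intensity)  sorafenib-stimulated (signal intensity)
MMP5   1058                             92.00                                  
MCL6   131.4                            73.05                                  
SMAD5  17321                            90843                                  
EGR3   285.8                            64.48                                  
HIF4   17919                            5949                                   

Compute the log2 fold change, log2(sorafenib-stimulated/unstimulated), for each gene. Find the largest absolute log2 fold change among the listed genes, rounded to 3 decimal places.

3.524

log2(92.00/1058) = -3.524  (MMP5)
log2(73.05/131.4) = -0.847  (MCL6)
log2(90843/17321) = 2.391  (SMAD5)
log2(64.48/285.8) = -2.148  (EGR3)
log2(5949/17919) = -1.591  (HIF4)
The largest magnitude belongs to MMP5.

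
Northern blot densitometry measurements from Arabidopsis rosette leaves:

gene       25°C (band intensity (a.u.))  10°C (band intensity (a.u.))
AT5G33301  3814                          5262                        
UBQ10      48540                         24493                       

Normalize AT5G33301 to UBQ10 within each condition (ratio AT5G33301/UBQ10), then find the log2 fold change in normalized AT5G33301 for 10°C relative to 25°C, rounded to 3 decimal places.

AT5G33301/UBQ10 (25°C) = 3814 / 48540 = 0.078574
AT5G33301/UBQ10 (10°C) = 5262 / 24493 = 0.21484
Fold change = 0.21484 / 0.078574 = 2.7342
log2(2.7342) = 1.4511

1.451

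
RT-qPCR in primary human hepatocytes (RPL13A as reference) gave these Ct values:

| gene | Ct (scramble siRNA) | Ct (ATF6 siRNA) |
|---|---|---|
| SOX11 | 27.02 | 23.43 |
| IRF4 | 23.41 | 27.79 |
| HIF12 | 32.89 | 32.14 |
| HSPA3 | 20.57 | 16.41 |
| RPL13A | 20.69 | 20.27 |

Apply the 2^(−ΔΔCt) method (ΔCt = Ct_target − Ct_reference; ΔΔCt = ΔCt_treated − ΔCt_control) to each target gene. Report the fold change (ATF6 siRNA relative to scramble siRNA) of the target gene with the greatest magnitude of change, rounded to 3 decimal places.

0.036

SOX11: ΔΔCt = (23.43−20.27) − (27.02−20.69) = 3.16 − 6.33 = -3.17; fold change = 2^3.17 = 9.000
IRF4: ΔΔCt = (27.79−20.27) − (23.41−20.69) = 7.52 − 2.72 = 4.80; fold change = 2^-4.80 = 0.036
HIF12: ΔΔCt = (32.14−20.27) − (32.89−20.69) = 11.87 − 12.20 = -0.33; fold change = 2^0.33 = 1.257
HSPA3: ΔΔCt = (16.41−20.27) − (20.57−20.69) = -3.86 − (-0.12) = -3.74; fold change = 2^3.74 = 13.361
IRF4 has the largest |ΔΔCt| = 4.80.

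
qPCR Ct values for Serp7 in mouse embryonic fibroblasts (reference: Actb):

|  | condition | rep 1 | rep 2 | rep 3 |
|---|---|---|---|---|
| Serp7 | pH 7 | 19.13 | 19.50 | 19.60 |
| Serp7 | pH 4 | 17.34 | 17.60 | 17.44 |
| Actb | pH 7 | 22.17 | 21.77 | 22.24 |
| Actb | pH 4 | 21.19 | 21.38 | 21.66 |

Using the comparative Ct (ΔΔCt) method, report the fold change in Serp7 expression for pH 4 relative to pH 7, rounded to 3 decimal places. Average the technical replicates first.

Mean Ct: Serp7 pH 7 19.410; Serp7 pH 4 17.460; Actb pH 7 22.060; Actb pH 4 21.410
ΔCt(pH 7) = 19.410 − 22.060 = -2.650
ΔCt(pH 4) = 17.460 − 21.410 = -3.950
ΔΔCt = -3.950 − (-2.650) = -1.300
Fold change = 2^(−(-1.300)) = 2^1.300 = 2.4623

2.462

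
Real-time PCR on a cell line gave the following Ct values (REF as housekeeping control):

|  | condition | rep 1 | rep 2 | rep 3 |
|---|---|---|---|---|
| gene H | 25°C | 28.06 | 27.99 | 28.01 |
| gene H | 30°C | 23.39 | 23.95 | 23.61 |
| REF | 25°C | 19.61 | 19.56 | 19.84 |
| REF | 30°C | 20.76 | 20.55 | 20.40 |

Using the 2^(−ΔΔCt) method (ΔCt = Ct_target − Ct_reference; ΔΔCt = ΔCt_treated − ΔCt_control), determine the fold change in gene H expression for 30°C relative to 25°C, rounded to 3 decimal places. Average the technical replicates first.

38.586

Mean Ct: gene H 25°C 28.020; gene H 30°C 23.650; REF 25°C 19.670; REF 30°C 20.570
ΔCt(25°C) = 28.020 − 19.670 = 8.350
ΔCt(30°C) = 23.650 − 20.570 = 3.080
ΔΔCt = 3.080 − 8.350 = -5.270
Fold change = 2^(−(-5.270)) = 2^5.270 = 38.5859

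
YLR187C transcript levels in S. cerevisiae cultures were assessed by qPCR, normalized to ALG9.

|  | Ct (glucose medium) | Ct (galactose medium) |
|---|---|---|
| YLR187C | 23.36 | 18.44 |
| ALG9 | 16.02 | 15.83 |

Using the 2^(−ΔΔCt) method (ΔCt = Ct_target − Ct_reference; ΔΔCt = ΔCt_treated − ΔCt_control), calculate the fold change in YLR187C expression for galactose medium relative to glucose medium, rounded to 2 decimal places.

26.54

ΔCt(glucose medium) = 23.360 − 16.020 = 7.340
ΔCt(galactose medium) = 18.440 − 15.830 = 2.610
ΔΔCt = 2.610 − 7.340 = -4.730
Fold change = 2^(−(-4.730)) = 2^4.730 = 26.538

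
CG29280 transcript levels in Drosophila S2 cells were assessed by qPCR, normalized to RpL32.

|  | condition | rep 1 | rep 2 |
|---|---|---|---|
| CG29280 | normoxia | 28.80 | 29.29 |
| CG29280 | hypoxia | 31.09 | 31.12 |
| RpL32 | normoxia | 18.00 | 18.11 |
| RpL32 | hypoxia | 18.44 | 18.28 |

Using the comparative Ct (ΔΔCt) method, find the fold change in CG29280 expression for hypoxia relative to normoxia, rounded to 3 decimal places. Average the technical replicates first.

Mean Ct: CG29280 normoxia 29.045; CG29280 hypoxia 31.105; RpL32 normoxia 18.055; RpL32 hypoxia 18.360
ΔCt(normoxia) = 29.045 − 18.055 = 10.990
ΔCt(hypoxia) = 31.105 − 18.360 = 12.745
ΔΔCt = 12.745 − 10.990 = 1.755
Fold change = 2^(−1.755) = 0.2963

0.296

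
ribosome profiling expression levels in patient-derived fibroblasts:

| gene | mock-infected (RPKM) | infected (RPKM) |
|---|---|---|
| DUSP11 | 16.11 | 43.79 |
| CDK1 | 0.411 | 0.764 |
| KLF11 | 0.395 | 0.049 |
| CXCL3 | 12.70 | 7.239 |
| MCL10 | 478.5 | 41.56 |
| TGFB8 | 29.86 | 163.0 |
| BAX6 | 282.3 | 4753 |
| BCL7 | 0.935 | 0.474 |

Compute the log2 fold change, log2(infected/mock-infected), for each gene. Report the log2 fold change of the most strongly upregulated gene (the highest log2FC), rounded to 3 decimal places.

4.074

log2(43.79/16.11) = 1.443  (DUSP11)
log2(0.764/0.411) = 0.894  (CDK1)
log2(0.049/0.395) = -3.011  (KLF11)
log2(7.239/12.70) = -0.811  (CXCL3)
log2(41.56/478.5) = -3.525  (MCL10)
log2(163.0/29.86) = 2.449  (TGFB8)
log2(4753/282.3) = 4.074  (BAX6)
log2(0.474/0.935) = -0.980  (BCL7)
BAX6 is most strongly upregulated.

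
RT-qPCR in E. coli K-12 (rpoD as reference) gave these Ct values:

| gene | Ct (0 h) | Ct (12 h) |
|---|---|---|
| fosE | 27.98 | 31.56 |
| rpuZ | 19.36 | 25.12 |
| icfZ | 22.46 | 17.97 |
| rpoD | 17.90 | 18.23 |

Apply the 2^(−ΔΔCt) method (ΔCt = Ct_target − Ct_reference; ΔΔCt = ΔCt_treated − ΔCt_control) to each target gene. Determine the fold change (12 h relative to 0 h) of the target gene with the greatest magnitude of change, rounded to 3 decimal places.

fosE: ΔΔCt = (31.56−18.23) − (27.98−17.90) = 13.33 − 10.08 = 3.25; fold change = 2^-3.25 = 0.105
rpuZ: ΔΔCt = (25.12−18.23) − (19.36−17.90) = 6.89 − 1.46 = 5.43; fold change = 2^-5.43 = 0.023
icfZ: ΔΔCt = (17.97−18.23) − (22.46−17.90) = -0.26 − 4.56 = -4.82; fold change = 2^4.82 = 28.246
rpuZ has the largest |ΔΔCt| = 5.43.

0.023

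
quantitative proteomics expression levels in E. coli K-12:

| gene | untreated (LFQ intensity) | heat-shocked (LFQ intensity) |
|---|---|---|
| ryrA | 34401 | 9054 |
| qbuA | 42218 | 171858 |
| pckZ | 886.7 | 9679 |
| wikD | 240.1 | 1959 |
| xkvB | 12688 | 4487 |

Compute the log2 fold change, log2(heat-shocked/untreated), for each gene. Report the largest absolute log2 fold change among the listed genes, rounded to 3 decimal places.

log2(9054/34401) = -1.926  (ryrA)
log2(171858/42218) = 2.025  (qbuA)
log2(9679/886.7) = 3.448  (pckZ)
log2(1959/240.1) = 3.028  (wikD)
log2(4487/12688) = -1.500  (xkvB)
The largest magnitude belongs to pckZ.

3.448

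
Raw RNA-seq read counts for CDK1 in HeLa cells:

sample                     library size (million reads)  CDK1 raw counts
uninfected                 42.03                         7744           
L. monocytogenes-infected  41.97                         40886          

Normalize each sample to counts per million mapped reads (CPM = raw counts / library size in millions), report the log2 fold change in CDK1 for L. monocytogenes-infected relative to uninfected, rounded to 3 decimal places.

2.403

CPM(uninfected) = 7744 / 42.03 = 184.2493
CPM(L. monocytogenes-infected) = 40886 / 41.97 = 974.1720
Fold change = 974.1720 / 184.2493 = 5.28725
log2(5.28725) = 2.4025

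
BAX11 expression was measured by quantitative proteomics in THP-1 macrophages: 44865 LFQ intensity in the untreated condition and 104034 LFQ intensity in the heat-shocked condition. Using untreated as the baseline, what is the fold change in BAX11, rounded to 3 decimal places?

Fold change = 104034 / 44865 = 2.3188
BAX11 is upregulated.

2.319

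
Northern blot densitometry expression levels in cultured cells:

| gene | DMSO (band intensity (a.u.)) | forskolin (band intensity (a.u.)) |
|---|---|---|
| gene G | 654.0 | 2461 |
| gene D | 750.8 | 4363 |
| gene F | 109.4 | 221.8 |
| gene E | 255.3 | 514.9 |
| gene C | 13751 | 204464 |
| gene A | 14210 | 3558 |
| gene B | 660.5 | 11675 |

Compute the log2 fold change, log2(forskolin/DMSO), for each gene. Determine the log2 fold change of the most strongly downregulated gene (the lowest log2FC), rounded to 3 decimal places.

-1.998

log2(2461/654.0) = 1.912  (gene G)
log2(4363/750.8) = 2.539  (gene D)
log2(221.8/109.4) = 1.020  (gene F)
log2(514.9/255.3) = 1.012  (gene E)
log2(204464/13751) = 3.894  (gene C)
log2(3558/14210) = -1.998  (gene A)
log2(11675/660.5) = 4.144  (gene B)
gene A is most strongly downregulated.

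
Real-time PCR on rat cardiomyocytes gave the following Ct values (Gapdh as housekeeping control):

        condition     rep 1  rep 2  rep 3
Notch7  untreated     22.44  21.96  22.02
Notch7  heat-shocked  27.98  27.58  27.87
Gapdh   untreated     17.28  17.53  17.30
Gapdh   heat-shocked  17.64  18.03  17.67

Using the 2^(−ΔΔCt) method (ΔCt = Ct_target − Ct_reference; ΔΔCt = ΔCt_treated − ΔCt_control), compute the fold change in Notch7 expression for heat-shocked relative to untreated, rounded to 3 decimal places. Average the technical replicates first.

0.026

Mean Ct: Notch7 untreated 22.140; Notch7 heat-shocked 27.810; Gapdh untreated 17.370; Gapdh heat-shocked 17.780
ΔCt(untreated) = 22.140 − 17.370 = 4.770
ΔCt(heat-shocked) = 27.810 − 17.780 = 10.030
ΔΔCt = 10.030 − 4.770 = 5.260
Fold change = 2^(−5.260) = 0.0261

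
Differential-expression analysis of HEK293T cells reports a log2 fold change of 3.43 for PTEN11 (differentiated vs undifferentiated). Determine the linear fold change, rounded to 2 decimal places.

Fold change = 2^(3.43) = 10.778

10.78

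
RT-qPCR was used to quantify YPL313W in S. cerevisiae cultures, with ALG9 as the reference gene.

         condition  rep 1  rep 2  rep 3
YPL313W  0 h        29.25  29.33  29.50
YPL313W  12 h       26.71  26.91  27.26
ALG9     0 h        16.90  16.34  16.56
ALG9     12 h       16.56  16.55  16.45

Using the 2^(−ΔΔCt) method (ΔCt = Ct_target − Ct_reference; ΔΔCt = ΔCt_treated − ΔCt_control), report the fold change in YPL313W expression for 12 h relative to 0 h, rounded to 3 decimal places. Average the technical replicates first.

Mean Ct: YPL313W 0 h 29.360; YPL313W 12 h 26.960; ALG9 0 h 16.600; ALG9 12 h 16.520
ΔCt(0 h) = 29.360 − 16.600 = 12.760
ΔCt(12 h) = 26.960 − 16.520 = 10.440
ΔΔCt = 10.440 − 12.760 = -2.320
Fold change = 2^(−(-2.320)) = 2^2.320 = 4.9933

4.993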